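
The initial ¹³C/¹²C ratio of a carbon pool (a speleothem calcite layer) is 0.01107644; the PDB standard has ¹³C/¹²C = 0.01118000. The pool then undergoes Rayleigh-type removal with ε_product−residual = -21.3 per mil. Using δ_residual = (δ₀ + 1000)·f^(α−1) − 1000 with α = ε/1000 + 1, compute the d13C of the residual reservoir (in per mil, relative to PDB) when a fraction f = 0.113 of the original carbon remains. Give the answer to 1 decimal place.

δ₀ = (0.01107644/0.01118000 − 1)×1000 = (0.990737 − 1)×1000 = -9.263 per mil
α − 1 = ε/1000 = -0.0213
f^(α−1) = 0.113^(-0.0213) = 1.047537
δ_res = (-9.263 + 1000) × 1.047537 − 1000 = 1037.834 − 1000 = 37.83 per mil

37.8 per mil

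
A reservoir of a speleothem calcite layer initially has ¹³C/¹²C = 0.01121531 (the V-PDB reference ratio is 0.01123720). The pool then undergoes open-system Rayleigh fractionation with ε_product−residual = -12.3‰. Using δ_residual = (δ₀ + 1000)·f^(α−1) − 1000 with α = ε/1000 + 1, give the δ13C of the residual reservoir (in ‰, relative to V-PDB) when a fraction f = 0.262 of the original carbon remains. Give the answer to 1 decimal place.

δ₀ = (0.01121531/0.01123720 − 1)×1000 = (0.998052 − 1)×1000 = -1.948‰
α − 1 = ε/1000 = -0.0123
f^(α−1) = 0.262^(-0.0123) = 1.016611
δ_res = (-1.948 + 1000) × 1.016611 − 1000 = 1014.631 − 1000 = 14.63‰

14.6‰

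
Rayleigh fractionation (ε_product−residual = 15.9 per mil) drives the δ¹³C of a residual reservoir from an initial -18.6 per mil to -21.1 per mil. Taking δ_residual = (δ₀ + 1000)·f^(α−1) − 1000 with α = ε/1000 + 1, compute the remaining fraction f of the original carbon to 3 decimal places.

α − 1 = ε/1000 = 0.0159
(δ_res + 1000)/(δ₀ + 1000) = (-21.1 + 1000)/(-18.6 + 1000) = 978.9/981.4 = 0.997453
f = 0.997453^(1/0.0159) = exp(ln(0.997453)/0.0159) = exp(-0.00255/0.0159)
f = exp(-0.1604) = 0.8518

0.852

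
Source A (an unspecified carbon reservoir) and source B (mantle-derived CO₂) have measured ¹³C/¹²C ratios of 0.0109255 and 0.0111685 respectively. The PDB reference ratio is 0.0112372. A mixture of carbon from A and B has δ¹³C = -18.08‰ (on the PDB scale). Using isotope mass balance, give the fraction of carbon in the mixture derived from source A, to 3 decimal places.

δ_A = (0.0109255/0.0112372 − 1)×1000 = (0.972262 − 1)×1000 = -27.738‰
δ_B = (0.0111685/0.0112372 − 1)×1000 = (0.993886 − 1)×1000 = -6.114‰
f_A = (δ_mix − δ_B)/(δ_A − δ_B) = (-18.08 − (-6.114))/(-27.738 − (-6.114))
f_A = -11.966 / -21.625 = 0.5534

0.553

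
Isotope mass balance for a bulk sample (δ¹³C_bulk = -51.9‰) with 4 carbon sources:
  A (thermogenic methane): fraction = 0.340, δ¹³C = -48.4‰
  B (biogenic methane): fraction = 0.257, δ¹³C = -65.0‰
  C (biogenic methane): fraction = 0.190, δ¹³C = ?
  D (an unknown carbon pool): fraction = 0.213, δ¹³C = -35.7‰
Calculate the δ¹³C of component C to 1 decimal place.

-58.6‰

Isotope mass balance: δ_bulk = Σ fᵢ·δᵢ.
-51.9 = 0.340×(-48.4) + 0.257×(-65.0) + 0.190×δ_C + 0.213×(-35.7)
0.190·δ_C = -51.9 − (-40.765) = -11.135
δ_C = -11.135 / 0.190 = -58.60‰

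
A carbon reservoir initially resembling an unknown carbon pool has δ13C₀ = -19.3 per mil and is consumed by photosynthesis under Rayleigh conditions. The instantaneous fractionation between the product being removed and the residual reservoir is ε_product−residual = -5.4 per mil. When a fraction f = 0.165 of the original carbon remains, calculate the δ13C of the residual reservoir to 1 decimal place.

Rayleigh residual: δ_res = (δ₀ + 1000)·f^(α−1) − 1000
α = ε/1000 + 1 = 0.99460, so α − 1 = -0.00540
f^(α−1) = 0.165^(-0.00540) = 1.009777
δ_res = (-19.3 + 1000) × 1.009777 − 1000 = 990.289 − 1000 = -9.71 per mil

-9.7 per mil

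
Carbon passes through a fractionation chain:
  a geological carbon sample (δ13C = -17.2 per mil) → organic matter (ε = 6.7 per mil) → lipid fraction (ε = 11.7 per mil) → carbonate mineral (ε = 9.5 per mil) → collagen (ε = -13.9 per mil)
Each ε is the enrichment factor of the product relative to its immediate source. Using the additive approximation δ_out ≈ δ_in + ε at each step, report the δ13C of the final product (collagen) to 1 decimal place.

-3.2 per mil

step 1: δ ≈ -17.2 + (6.7) = -10.5 per mil
step 2: δ ≈ -10.5 + (11.7) = 1.2 per mil
step 3: δ ≈ 1.2 + (9.5) = 10.7 per mil
step 4: δ ≈ 10.7 + (-13.9) = -3.2 per mil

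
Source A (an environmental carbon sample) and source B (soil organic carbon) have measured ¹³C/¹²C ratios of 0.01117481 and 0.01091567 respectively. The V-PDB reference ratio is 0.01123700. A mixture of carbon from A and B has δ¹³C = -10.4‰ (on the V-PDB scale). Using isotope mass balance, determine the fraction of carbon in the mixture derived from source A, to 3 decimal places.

0.789

δ_A = (0.01117481/0.01123700 − 1)×1000 = (0.994466 − 1)×1000 = -5.534‰
δ_B = (0.01091567/0.01123700 − 1)×1000 = (0.971404 − 1)×1000 = -28.596‰
f_A = (δ_mix − δ_B)/(δ_A − δ_B) = (-10.4 − (-28.596))/(-5.534 − (-28.596))
f_A = 18.196 / 23.061 = 0.7890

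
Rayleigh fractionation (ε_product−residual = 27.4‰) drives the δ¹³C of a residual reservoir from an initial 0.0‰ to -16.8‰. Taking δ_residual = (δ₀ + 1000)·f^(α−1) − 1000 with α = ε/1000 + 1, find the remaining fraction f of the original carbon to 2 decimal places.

0.54

α − 1 = ε/1000 = 0.0274
(δ_res + 1000)/(δ₀ + 1000) = (-16.8 + 1000)/(0.0 + 1000) = 983.2/1000.0 = 0.983200
f = 0.983200^(1/0.0274) = exp(ln(0.983200)/0.0274) = exp(-0.01694/0.0274)
f = exp(-0.6183) = 0.5388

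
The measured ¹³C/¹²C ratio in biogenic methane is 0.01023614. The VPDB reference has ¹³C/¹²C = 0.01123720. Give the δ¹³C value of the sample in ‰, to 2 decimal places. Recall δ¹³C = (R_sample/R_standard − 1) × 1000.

-89.08‰

δ¹³C = (R_sample / R_standard − 1) × 1000
R_sample / R_standard = 0.01023614 / 0.01123720 = 0.910916
δ¹³C = (0.910916 − 1) × 1000 = -89.084‰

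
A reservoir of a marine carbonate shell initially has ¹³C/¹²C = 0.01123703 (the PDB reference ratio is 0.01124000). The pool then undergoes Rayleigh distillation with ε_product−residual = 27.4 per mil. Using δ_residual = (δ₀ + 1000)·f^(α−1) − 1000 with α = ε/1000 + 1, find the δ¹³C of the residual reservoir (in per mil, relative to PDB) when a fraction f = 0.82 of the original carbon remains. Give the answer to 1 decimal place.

-5.7 per mil

δ₀ = (0.01123703/0.01124000 − 1)×1000 = (0.999736 − 1)×1000 = -0.264 per mil
α − 1 = ε/1000 = 0.0274
f^(α−1) = 0.82^(0.0274) = 0.994577
δ_res = (-0.264 + 1000) × 0.994577 − 1000 = 994.314 − 1000 = -5.69 per mil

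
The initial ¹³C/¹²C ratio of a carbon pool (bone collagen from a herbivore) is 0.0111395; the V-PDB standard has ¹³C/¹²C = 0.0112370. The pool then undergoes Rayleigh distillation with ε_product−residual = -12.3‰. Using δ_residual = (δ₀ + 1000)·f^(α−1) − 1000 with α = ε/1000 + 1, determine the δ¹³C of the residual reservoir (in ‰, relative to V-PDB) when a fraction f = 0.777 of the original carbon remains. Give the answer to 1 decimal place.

-5.6‰

δ₀ = (0.0111395/0.0112370 − 1)×1000 = (0.991323 − 1)×1000 = -8.677‰
α − 1 = ε/1000 = -0.0123
f^(α−1) = 0.777^(-0.0123) = 1.003108
δ_res = (-8.677 + 1000) × 1.003108 − 1000 = 994.405 − 1000 = -5.60‰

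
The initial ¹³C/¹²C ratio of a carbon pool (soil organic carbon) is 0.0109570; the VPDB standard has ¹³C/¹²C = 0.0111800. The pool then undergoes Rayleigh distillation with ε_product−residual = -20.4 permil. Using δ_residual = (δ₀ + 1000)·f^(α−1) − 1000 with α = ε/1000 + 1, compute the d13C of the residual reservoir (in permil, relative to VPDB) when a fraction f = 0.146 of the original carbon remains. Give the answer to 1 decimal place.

19.3 permil

δ₀ = (0.0109570/0.0111800 − 1)×1000 = (0.980054 − 1)×1000 = -19.946 permil
α − 1 = ε/1000 = -0.0204
f^(α−1) = 0.146^(-0.0204) = 1.040033
δ_res = (-19.946 + 1000) × 1.040033 − 1000 = 1019.288 − 1000 = 19.29 permil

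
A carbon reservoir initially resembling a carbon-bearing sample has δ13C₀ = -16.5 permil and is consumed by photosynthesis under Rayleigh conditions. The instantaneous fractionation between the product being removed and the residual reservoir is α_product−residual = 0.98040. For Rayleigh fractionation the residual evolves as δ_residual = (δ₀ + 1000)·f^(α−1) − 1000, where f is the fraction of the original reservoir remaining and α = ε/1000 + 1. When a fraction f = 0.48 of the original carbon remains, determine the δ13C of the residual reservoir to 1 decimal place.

Rayleigh residual: δ_res = (δ₀ + 1000)·f^(α−1) − 1000
α − 1 = -0.01960
f^(α−1) = 0.48^(-0.01960) = 1.014490
δ_res = (-16.5 + 1000) × 1.014490 − 1000 = 997.751 − 1000 = -2.25 permil

-2.2 permil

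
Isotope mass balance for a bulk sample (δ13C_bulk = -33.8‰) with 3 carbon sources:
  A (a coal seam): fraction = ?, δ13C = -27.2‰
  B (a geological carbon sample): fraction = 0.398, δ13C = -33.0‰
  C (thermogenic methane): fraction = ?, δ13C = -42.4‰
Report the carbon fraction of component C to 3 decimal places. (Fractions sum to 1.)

Let f_C and f_A be the unknown fractions; fractions sum to 1 so f_C + f_A = 0.602.
Mass balance: Σ fᵢ·δᵢ = δ_bulk ⇒ f_C·(-42.4) + f_A·(-27.2) = -33.8 − (-13.134) = -20.666
Substitute f_A = 0.602 − f_C:
f_C·(-42.4 − -27.2) = -20.666 − 0.602×(-27.2) = -4.292
f_C = -4.292 / -15.2 = 0.2823

0.282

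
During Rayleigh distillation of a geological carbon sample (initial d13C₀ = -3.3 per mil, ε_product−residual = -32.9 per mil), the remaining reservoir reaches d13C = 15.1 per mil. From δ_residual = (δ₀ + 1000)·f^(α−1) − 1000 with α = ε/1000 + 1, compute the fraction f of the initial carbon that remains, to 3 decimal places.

α − 1 = ε/1000 = -0.0329
(δ_res + 1000)/(δ₀ + 1000) = (15.1 + 1000)/(-3.3 + 1000) = 1015.1/996.7 = 1.018461
f = 1.018461^(1/-0.0329) = exp(ln(1.018461)/-0.0329) = exp(0.01829/-0.0329)
f = exp(-0.5560) = 0.5735

0.573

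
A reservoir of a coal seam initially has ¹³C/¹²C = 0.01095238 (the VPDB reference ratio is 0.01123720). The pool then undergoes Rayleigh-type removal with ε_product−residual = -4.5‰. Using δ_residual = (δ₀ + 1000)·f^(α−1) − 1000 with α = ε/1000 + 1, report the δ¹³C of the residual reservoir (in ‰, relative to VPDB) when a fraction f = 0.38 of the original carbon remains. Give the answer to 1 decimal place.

-21.1‰

δ₀ = (0.01095238/0.01123720 − 1)×1000 = (0.974654 − 1)×1000 = -25.346‰
α − 1 = ε/1000 = -0.0045
f^(α−1) = 0.38^(-0.0045) = 1.004364
δ_res = (-25.346 + 1000) × 1.004364 − 1000 = 978.907 − 1000 = -21.09‰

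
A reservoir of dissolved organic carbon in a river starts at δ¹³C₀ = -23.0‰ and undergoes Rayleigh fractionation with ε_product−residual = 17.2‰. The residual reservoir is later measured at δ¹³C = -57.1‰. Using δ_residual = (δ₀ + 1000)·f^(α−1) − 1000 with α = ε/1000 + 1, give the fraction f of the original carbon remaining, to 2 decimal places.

α − 1 = ε/1000 = 0.0172
(δ_res + 1000)/(δ₀ + 1000) = (-57.1 + 1000)/(-23.0 + 1000) = 942.9/977.0 = 0.965097
f = 0.965097^(1/0.0172) = exp(ln(0.965097)/0.0172) = exp(-0.03553/0.0172)
f = exp(-2.0655) = 0.1268

0.13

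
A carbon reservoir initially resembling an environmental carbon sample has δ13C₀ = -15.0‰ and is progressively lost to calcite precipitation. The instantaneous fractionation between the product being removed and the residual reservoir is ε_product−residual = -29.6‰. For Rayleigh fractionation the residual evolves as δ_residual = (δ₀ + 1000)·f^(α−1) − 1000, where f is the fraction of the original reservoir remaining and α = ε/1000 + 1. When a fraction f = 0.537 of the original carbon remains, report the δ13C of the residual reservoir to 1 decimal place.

Rayleigh residual: δ_res = (δ₀ + 1000)·f^(α−1) − 1000
α = ε/1000 + 1 = 0.97040, so α − 1 = -0.02960
f^(α−1) = 0.537^(-0.02960) = 1.018574
δ_res = (-15.0 + 1000) × 1.018574 − 1000 = 1003.296 − 1000 = 3.30‰

3.3‰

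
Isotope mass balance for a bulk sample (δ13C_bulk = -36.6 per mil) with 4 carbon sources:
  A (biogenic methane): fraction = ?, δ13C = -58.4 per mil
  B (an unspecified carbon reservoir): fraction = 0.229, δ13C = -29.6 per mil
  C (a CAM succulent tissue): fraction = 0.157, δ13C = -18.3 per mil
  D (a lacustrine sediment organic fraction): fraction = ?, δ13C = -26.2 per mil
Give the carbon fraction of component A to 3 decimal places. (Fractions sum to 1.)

0.337

Let f_A and f_D be the unknown fractions; fractions sum to 1 so f_A + f_D = 0.614.
Mass balance: Σ fᵢ·δᵢ = δ_bulk ⇒ f_A·(-58.4) + f_D·(-26.2) = -36.6 − (-9.652) = -26.949
Substitute f_D = 0.614 − f_A:
f_A·(-58.4 − -26.2) = -26.949 − 0.614×(-26.2) = -10.862
f_A = -10.862 / -32.2 = 0.3373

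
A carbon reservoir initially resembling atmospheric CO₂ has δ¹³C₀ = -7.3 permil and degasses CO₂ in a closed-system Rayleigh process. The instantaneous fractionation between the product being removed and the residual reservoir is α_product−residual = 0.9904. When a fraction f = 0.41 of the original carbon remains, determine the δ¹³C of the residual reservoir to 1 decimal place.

1.2 permil

Rayleigh residual: δ_res = (δ₀ + 1000)·f^(α−1) − 1000
α − 1 = -0.00960
f^(α−1) = 0.41^(-0.00960) = 1.008596
δ_res = (-7.3 + 1000) × 1.008596 − 1000 = 1001.233 − 1000 = 1.23 permil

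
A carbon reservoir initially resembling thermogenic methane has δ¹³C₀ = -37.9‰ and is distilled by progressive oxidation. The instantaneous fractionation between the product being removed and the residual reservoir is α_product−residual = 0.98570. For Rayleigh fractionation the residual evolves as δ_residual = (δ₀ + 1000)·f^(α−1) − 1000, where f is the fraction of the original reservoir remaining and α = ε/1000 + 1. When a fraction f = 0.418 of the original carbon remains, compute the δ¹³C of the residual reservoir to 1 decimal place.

Rayleigh residual: δ_res = (δ₀ + 1000)·f^(α−1) − 1000
α − 1 = -0.01430
f^(α−1) = 0.418^(-0.01430) = 1.012552
δ_res = (-37.9 + 1000) × 1.012552 − 1000 = 974.176 − 1000 = -25.82‰

-25.8‰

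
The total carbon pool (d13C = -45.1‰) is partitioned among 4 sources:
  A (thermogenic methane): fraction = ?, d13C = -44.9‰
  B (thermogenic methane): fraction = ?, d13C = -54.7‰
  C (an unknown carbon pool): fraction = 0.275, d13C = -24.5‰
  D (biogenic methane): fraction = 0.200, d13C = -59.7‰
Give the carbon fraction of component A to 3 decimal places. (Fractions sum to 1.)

Let f_A and f_B be the unknown fractions; fractions sum to 1 so f_A + f_B = 0.525.
Mass balance: Σ fᵢ·δᵢ = δ_bulk ⇒ f_A·(-44.9) + f_B·(-54.7) = -45.1 − (-18.678) = -26.422
Substitute f_B = 0.525 − f_A:
f_A·(-44.9 − -54.7) = -26.422 − 0.525×(-54.7) = 2.295
f_A = 2.295 / 9.8 = 0.2342

0.234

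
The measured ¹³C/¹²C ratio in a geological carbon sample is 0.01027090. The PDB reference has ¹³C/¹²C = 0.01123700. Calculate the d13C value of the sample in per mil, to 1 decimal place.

d13C = (R_sample / R_standard − 1) × 1000
R_sample / R_standard = 0.01027090 / 0.01123700 = 0.914025
d13C = (0.914025 − 1) × 1000 = -85.97 per mil

-86.0 per mil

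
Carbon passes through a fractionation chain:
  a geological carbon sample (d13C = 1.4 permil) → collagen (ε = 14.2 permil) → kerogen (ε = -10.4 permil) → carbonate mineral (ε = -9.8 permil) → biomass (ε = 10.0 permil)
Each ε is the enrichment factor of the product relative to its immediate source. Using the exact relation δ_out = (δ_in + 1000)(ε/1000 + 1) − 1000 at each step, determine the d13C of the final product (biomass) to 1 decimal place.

5.2 permil

step 1: δ = (1.40 + 1000)·(14.2/1000 + 1) − 1000 = 15.62 permil
step 2: δ = (15.62 + 1000)·(-10.4/1000 + 1) − 1000 = 5.06 permil
step 3: δ = (5.06 + 1000)·(-9.8/1000 + 1) − 1000 = -4.79 permil
step 4: δ = (-4.79 + 1000)·(10.0/1000 + 1) − 1000 = 5.16 permil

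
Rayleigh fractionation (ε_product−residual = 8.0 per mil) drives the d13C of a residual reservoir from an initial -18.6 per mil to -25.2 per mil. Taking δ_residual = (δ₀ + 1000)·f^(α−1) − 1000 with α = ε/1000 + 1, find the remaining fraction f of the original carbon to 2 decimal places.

0.43

α − 1 = ε/1000 = 0.0080
(δ_res + 1000)/(δ₀ + 1000) = (-25.2 + 1000)/(-18.6 + 1000) = 974.8/981.4 = 0.993275
f = 0.993275^(1/0.0080) = exp(ln(0.993275)/0.0080) = exp(-0.00675/0.0080)
f = exp(-0.8435) = 0.4302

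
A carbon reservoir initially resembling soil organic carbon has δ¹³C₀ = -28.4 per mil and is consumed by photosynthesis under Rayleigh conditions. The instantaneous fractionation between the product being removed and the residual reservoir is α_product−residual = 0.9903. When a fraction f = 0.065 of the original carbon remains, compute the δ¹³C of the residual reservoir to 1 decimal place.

-2.3 per mil

Rayleigh residual: δ_res = (δ₀ + 1000)·f^(α−1) − 1000
α − 1 = -0.00970
f^(α−1) = 0.065^(-0.00970) = 1.026868
δ_res = (-28.4 + 1000) × 1.026868 − 1000 = 997.705 − 1000 = -2.29 per mil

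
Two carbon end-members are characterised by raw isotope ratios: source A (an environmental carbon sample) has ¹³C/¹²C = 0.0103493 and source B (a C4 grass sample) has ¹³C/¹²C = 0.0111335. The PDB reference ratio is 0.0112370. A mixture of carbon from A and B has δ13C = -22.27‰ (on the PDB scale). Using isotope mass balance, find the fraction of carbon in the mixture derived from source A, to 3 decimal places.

0.187

δ_A = (0.0103493/0.0112370 − 1)×1000 = (0.921002 − 1)×1000 = -78.998‰
δ_B = (0.0111335/0.0112370 − 1)×1000 = (0.990789 − 1)×1000 = -9.211‰
f_A = (δ_mix − δ_B)/(δ_A − δ_B) = (-22.27 − (-9.211))/(-78.998 − (-9.211))
f_A = -13.059 / -69.787 = 0.1871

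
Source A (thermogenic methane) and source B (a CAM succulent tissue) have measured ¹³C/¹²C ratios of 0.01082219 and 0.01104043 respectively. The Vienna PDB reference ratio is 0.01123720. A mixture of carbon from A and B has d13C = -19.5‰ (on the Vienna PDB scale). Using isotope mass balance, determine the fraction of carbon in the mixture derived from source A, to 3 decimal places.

0.102

δ_A = (0.01082219/0.01123720 − 1)×1000 = (0.963068 − 1)×1000 = -36.932‰
δ_B = (0.01104043/0.01123720 − 1)×1000 = (0.982489 − 1)×1000 = -17.511‰
f_A = (δ_mix − δ_B)/(δ_A − δ_B) = (-19.5 − (-17.511))/(-36.932 − (-17.511))
f_A = -1.989 / -19.421 = 0.1024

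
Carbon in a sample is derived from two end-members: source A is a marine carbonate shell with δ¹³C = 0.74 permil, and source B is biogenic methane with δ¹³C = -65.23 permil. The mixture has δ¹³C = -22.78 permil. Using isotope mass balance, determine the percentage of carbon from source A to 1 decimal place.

δ_mix = f_A·δ_A + (1 − f_A)·δ_B  ⇒  f_A = (δ_mix − δ_B)/(δ_A − δ_B)
f_A = (-22.78 − (-65.23)) / (0.74 − (-65.23))
f_A = 42.45 / 65.97 = 0.6435

64.3%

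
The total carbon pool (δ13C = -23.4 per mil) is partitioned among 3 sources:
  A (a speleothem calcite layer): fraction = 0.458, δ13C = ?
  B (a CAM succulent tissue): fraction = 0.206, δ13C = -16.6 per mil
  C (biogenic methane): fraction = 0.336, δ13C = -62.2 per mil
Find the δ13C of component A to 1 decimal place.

2.0 per mil

Isotope mass balance: δ_bulk = Σ fᵢ·δᵢ.
-23.4 = 0.458×δ_A + 0.206×(-16.6) + 0.336×(-62.2)
0.458·δ_A = -23.4 − (-24.319) = 0.919
δ_A = 0.919 / 0.458 = 2.01 per mil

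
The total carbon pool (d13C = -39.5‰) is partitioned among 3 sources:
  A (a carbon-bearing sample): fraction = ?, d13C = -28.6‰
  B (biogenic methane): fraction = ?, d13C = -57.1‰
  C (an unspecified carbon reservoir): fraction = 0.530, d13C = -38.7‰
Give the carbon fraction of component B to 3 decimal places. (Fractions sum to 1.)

Let f_B and f_A be the unknown fractions; fractions sum to 1 so f_B + f_A = 0.470.
Mass balance: Σ fᵢ·δᵢ = δ_bulk ⇒ f_B·(-57.1) + f_A·(-28.6) = -39.5 − (-20.511) = -18.989
Substitute f_A = 0.470 − f_B:
f_B·(-57.1 − -28.6) = -18.989 − 0.470×(-28.6) = -5.547
f_B = -5.547 / -28.5 = 0.1946

0.195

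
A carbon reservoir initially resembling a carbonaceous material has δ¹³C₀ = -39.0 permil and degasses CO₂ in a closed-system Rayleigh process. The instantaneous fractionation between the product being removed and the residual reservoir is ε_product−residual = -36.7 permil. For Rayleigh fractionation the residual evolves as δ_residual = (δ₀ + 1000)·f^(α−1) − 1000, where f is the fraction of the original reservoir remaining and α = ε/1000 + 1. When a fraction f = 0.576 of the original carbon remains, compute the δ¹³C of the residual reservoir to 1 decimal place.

-19.3 permil

Rayleigh residual: δ_res = (δ₀ + 1000)·f^(α−1) − 1000
α = ε/1000 + 1 = 0.96330, so α − 1 = -0.03670
f^(α−1) = 0.576^(-0.03670) = 1.020452
δ_res = (-39.0 + 1000) × 1.020452 − 1000 = 980.654 − 1000 = -19.35 permil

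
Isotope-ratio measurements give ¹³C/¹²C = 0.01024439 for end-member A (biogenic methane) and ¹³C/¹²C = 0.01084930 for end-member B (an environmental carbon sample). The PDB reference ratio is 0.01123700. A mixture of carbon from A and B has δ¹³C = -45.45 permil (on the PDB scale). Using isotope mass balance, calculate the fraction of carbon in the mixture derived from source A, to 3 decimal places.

δ_A = (0.01024439/0.01123700 − 1)×1000 = (0.911666 − 1)×1000 = -88.334 permil
δ_B = (0.01084930/0.01123700 − 1)×1000 = (0.965498 − 1)×1000 = -34.502 permil
f_A = (δ_mix − δ_B)/(δ_A − δ_B) = (-45.45 − (-34.502))/(-88.334 − (-34.502))
f_A = -10.948 / -53.832 = 0.2034

0.203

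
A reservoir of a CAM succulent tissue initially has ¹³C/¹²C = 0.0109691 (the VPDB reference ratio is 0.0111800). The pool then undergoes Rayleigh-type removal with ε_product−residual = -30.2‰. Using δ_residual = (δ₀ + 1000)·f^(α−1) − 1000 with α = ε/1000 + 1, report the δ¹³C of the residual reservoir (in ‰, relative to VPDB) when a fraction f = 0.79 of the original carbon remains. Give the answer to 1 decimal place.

δ₀ = (0.0109691/0.0111800 − 1)×1000 = (0.981136 − 1)×1000 = -18.864‰
α − 1 = ε/1000 = -0.0302
f^(α−1) = 0.79^(-0.0302) = 1.007144
δ_res = (-18.864 + 1000) × 1.007144 − 1000 = 988.145 − 1000 = -11.85‰

-11.9‰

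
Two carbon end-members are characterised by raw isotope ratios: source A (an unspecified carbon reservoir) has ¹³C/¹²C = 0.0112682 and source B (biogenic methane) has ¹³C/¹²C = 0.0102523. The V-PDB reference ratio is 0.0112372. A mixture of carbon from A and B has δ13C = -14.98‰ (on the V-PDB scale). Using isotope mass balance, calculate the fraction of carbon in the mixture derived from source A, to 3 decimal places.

0.804

δ_A = (0.0112682/0.0112372 − 1)×1000 = (1.002759 − 1)×1000 = 2.759‰
δ_B = (0.0102523/0.0112372 − 1)×1000 = (0.912354 − 1)×1000 = -87.646‰
f_A = (δ_mix − δ_B)/(δ_A − δ_B) = (-14.98 − (-87.646))/(2.759 − (-87.646))
f_A = 72.666 / 90.405 = 0.8038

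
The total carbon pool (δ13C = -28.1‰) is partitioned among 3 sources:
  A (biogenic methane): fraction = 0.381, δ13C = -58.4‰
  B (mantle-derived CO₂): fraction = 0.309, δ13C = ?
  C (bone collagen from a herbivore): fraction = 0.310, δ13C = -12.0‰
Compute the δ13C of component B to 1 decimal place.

-6.9‰

Isotope mass balance: δ_bulk = Σ fᵢ·δᵢ.
-28.1 = 0.381×(-58.4) + 0.309×δ_B + 0.310×(-12.0)
0.309·δ_B = -28.1 − (-25.970) = -2.130
δ_B = -2.130 / 0.309 = -6.89‰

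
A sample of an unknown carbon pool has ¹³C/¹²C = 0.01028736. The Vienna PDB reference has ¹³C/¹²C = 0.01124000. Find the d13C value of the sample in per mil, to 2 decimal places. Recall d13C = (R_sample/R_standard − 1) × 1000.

d13C = (R_sample / R_standard − 1) × 1000
R_sample / R_standard = 0.01028736 / 0.01124000 = 0.915246
d13C = (0.915246 − 1) × 1000 = -84.754 per mil

-84.75 per mil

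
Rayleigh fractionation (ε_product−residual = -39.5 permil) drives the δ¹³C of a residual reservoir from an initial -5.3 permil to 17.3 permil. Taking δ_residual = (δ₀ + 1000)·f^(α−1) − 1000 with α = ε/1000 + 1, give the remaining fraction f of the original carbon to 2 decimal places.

α − 1 = ε/1000 = -0.0395
(δ_res + 1000)/(δ₀ + 1000) = (17.3 + 1000)/(-5.3 + 1000) = 1017.3/994.7 = 1.022720
f = 1.022720^(1/-0.0395) = exp(ln(1.022720)/-0.0395) = exp(0.02247/-0.0395)
f = exp(-0.5688) = 0.5662

0.57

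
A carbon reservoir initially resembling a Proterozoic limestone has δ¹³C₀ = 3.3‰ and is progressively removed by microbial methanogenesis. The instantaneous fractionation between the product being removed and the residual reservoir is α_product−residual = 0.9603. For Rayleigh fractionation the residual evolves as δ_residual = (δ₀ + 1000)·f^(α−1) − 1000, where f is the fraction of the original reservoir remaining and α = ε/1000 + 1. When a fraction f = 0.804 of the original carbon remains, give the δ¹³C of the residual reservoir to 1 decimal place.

12.0‰

Rayleigh residual: δ_res = (δ₀ + 1000)·f^(α−1) − 1000
α − 1 = -0.03970
f^(α−1) = 0.804^(-0.03970) = 1.008698
δ_res = (3.3 + 1000) × 1.008698 − 1000 = 1012.027 − 1000 = 12.03‰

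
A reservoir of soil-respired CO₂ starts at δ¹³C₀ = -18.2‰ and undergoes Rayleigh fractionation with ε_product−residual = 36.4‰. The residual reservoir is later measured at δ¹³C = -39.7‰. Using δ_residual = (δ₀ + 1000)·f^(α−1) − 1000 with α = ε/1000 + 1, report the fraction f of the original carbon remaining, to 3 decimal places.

0.544

α − 1 = ε/1000 = 0.0364
(δ_res + 1000)/(δ₀ + 1000) = (-39.7 + 1000)/(-18.2 + 1000) = 960.3/981.8 = 0.978101
f = 0.978101^(1/0.0364) = exp(ln(0.978101)/0.0364) = exp(-0.02214/0.0364)
f = exp(-0.6083) = 0.5443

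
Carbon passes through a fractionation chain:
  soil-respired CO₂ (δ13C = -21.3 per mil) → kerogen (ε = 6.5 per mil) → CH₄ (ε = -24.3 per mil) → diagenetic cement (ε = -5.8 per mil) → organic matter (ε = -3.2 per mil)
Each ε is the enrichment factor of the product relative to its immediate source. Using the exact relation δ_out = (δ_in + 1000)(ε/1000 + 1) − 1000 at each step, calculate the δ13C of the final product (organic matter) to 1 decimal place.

step 1: δ = (-21.30 + 1000)·(6.5/1000 + 1) − 1000 = -14.94 per mil
step 2: δ = (-14.94 + 1000)·(-24.3/1000 + 1) − 1000 = -38.88 per mil
step 3: δ = (-38.88 + 1000)·(-5.8/1000 + 1) − 1000 = -44.45 per mil
step 4: δ = (-44.45 + 1000)·(-3.2/1000 + 1) − 1000 = -47.51 per mil

-47.5 per mil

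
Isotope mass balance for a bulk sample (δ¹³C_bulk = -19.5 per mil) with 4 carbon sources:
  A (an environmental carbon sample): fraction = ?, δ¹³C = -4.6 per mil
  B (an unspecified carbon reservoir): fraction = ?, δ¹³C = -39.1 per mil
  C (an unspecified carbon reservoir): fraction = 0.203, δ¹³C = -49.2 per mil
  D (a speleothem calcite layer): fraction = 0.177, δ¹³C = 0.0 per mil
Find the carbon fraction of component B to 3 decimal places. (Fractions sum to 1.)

Let f_B and f_A be the unknown fractions; fractions sum to 1 so f_B + f_A = 0.620.
Mass balance: Σ fᵢ·δᵢ = δ_bulk ⇒ f_B·(-39.1) + f_A·(-4.6) = -19.5 − (-9.988) = -9.512
Substitute f_A = 0.620 − f_B:
f_B·(-39.1 − -4.6) = -9.512 − 0.620×(-4.6) = -6.660
f_B = -6.660 / -34.5 = 0.1931

0.193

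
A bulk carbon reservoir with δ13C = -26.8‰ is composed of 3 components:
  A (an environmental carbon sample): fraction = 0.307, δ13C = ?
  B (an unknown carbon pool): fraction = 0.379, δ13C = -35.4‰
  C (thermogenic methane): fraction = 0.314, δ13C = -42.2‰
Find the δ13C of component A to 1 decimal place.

-0.4‰

Isotope mass balance: δ_bulk = Σ fᵢ·δᵢ.
-26.8 = 0.307×δ_A + 0.379×(-35.4) + 0.314×(-42.2)
0.307·δ_A = -26.8 − (-26.667) = -0.133
δ_A = -0.133 / 0.307 = -0.43‰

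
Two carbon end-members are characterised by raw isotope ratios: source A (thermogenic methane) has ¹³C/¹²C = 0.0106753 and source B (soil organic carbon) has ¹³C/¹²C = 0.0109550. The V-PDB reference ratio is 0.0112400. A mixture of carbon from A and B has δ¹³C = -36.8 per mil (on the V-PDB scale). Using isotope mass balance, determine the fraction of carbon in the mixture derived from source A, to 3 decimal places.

δ_A = (0.0106753/0.0112400 − 1)×1000 = (0.949760 − 1)×1000 = -50.240 per mil
δ_B = (0.0109550/0.0112400 − 1)×1000 = (0.974644 − 1)×1000 = -25.356 per mil
f_A = (δ_mix − δ_B)/(δ_A − δ_B) = (-36.8 − (-25.356))/(-50.240 − (-25.356))
f_A = -11.444 / -24.884 = 0.4599

0.460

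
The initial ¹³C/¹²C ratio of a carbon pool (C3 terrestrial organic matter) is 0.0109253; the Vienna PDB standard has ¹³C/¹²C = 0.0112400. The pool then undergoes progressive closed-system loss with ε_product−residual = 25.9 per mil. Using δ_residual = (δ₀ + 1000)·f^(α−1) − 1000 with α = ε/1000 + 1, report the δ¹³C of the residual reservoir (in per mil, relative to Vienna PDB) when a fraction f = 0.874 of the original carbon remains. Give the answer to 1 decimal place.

-31.4 per mil

δ₀ = (0.0109253/0.0112400 − 1)×1000 = (0.972002 − 1)×1000 = -27.998 per mil
α − 1 = ε/1000 = 0.0259
f^(α−1) = 0.874^(0.0259) = 0.996518
δ_res = (-27.998 + 1000) × 0.996518 − 1000 = 968.617 − 1000 = -31.38 per mil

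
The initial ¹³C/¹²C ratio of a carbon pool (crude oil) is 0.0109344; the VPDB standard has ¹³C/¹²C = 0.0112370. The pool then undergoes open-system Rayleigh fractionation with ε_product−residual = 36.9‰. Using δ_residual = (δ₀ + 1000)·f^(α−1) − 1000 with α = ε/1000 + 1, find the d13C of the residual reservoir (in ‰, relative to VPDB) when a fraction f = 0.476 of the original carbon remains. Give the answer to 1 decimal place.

-53.2‰

δ₀ = (0.0109344/0.0112370 − 1)×1000 = (0.973071 − 1)×1000 = -26.929‰
α − 1 = ε/1000 = 0.0369
f^(α−1) = 0.476^(0.0369) = 0.972980
δ_res = (-26.929 + 1000) × 0.972980 − 1000 = 946.778 − 1000 = -53.22‰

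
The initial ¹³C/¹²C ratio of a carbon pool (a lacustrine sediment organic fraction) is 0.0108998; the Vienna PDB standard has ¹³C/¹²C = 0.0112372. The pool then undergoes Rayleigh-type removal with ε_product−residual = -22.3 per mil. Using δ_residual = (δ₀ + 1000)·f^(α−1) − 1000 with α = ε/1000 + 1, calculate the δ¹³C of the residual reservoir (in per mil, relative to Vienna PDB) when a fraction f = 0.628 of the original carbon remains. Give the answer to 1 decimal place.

-19.9 per mil

δ₀ = (0.0108998/0.0112372 − 1)×1000 = (0.969975 − 1)×1000 = -30.025 per mil
α − 1 = ε/1000 = -0.0223
f^(α−1) = 0.628^(-0.0223) = 1.010428
δ_res = (-30.025 + 1000) × 1.010428 − 1000 = 980.090 − 1000 = -19.91 per mil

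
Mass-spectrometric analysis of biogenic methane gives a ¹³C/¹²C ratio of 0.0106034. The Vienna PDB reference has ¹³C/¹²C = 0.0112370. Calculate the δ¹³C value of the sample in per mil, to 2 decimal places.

-56.39 per mil

δ¹³C = (R_sample / R_standard − 1) × 1000
R_sample / R_standard = 0.0106034 / 0.0112370 = 0.943615
δ¹³C = (0.943615 − 1) × 1000 = -56.385 per mil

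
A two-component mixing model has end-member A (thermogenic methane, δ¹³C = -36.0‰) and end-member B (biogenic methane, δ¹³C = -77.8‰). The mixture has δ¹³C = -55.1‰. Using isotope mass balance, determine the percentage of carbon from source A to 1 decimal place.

δ_mix = f_A·δ_A + (1 − f_A)·δ_B  ⇒  f_A = (δ_mix − δ_B)/(δ_A − δ_B)
f_A = (-55.1 − (-77.8)) / (-36.0 − (-77.8))
f_A = 22.7 / 41.8 = 0.5431

54.3%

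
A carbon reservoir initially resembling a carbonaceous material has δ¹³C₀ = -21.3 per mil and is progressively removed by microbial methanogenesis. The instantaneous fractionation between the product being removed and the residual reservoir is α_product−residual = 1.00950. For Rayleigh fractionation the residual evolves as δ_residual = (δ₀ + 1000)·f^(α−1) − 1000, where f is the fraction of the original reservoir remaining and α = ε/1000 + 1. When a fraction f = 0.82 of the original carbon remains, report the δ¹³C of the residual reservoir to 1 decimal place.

Rayleigh residual: δ_res = (δ₀ + 1000)·f^(α−1) − 1000
α − 1 = 0.00950
f^(α−1) = 0.82^(0.00950) = 0.998116
δ_res = (-21.3 + 1000) × 0.998116 − 1000 = 976.857 − 1000 = -23.14 per mil

-23.1 per mil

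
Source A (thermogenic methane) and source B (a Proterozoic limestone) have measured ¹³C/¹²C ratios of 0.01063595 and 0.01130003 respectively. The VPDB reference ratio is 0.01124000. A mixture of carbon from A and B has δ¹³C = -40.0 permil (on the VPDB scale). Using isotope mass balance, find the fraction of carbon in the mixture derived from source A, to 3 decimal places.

0.767

δ_A = (0.01063595/0.01124000 − 1)×1000 = (0.946259 − 1)×1000 = -53.741 permil
δ_B = (0.01130003/0.01124000 − 1)×1000 = (1.005341 − 1)×1000 = 5.341 permil
f_A = (δ_mix − δ_B)/(δ_A − δ_B) = (-40.0 − (5.341))/(-53.741 − (5.341))
f_A = -45.341 / -59.082 = 0.7674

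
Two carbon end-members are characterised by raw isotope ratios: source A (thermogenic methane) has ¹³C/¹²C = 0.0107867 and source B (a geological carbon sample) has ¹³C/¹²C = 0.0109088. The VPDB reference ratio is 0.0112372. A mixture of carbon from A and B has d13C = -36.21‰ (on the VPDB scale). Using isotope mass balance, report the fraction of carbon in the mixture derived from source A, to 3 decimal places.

0.643

δ_A = (0.0107867/0.0112372 − 1)×1000 = (0.959910 − 1)×1000 = -40.090‰
δ_B = (0.0109088/0.0112372 − 1)×1000 = (0.970776 − 1)×1000 = -29.224‰
f_A = (δ_mix − δ_B)/(δ_A − δ_B) = (-36.21 − (-29.224))/(-40.090 − (-29.224))
f_A = -6.986 / -10.866 = 0.6429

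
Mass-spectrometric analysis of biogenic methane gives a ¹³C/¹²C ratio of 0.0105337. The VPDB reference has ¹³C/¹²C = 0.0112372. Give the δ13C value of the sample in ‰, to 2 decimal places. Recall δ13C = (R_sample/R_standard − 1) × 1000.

δ13C = (R_sample / R_standard − 1) × 1000
R_sample / R_standard = 0.0105337 / 0.0112372 = 0.937395
δ13C = (0.937395 − 1) × 1000 = -62.605‰

-62.60‰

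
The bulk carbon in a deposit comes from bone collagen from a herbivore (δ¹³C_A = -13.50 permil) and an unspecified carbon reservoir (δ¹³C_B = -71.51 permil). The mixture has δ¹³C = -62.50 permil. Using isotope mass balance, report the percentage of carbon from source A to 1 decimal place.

δ_mix = f_A·δ_A + (1 − f_A)·δ_B  ⇒  f_A = (δ_mix − δ_B)/(δ_A − δ_B)
f_A = (-62.50 − (-71.51)) / (-13.50 − (-71.51))
f_A = 9.01 / 58.01 = 0.1553

15.5%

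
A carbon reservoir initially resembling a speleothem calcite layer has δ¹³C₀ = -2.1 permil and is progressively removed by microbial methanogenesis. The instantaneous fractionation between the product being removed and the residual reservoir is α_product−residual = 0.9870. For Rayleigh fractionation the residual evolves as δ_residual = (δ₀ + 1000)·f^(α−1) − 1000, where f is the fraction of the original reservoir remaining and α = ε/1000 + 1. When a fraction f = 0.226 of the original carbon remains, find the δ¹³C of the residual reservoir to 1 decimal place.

17.4 permil

Rayleigh residual: δ_res = (δ₀ + 1000)·f^(α−1) − 1000
α − 1 = -0.01300
f^(α−1) = 0.226^(-0.01300) = 1.019522
δ_res = (-2.1 + 1000) × 1.019522 − 1000 = 1017.381 − 1000 = 17.38 permil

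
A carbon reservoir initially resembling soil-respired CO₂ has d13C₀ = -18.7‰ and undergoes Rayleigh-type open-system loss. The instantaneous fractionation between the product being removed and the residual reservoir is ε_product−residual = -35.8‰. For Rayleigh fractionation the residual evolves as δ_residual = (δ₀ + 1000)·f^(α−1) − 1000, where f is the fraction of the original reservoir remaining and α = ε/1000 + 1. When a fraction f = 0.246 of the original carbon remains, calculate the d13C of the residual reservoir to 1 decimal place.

Rayleigh residual: δ_res = (δ₀ + 1000)·f^(α−1) − 1000
α = ε/1000 + 1 = 0.96420, so α − 1 = -0.03580
f^(α−1) = 0.246^(-0.03580) = 1.051488
δ_res = (-18.7 + 1000) × 1.051488 − 1000 = 1031.826 − 1000 = 31.83‰

31.8‰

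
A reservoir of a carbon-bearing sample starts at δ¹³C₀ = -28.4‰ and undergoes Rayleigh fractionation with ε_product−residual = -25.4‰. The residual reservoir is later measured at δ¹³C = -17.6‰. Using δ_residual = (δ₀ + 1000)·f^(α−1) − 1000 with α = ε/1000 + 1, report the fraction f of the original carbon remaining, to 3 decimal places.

α − 1 = ε/1000 = -0.0254
(δ_res + 1000)/(δ₀ + 1000) = (-17.6 + 1000)/(-28.4 + 1000) = 982.4/971.6 = 1.011116
f = 1.011116^(1/-0.0254) = exp(ln(1.011116)/-0.0254) = exp(0.01105/-0.0254)
f = exp(-0.4352) = 0.6471

0.647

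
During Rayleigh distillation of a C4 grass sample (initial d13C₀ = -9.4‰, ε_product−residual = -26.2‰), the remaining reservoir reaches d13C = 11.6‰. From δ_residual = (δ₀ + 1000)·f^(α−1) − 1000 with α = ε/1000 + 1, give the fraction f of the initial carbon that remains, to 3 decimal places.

α − 1 = ε/1000 = -0.0262
(δ_res + 1000)/(δ₀ + 1000) = (11.6 + 1000)/(-9.4 + 1000) = 1011.6/990.6 = 1.021199
f = 1.021199^(1/-0.0262) = exp(ln(1.021199)/-0.0262) = exp(0.02098/-0.0262)
f = exp(-0.8007) = 0.4490

0.449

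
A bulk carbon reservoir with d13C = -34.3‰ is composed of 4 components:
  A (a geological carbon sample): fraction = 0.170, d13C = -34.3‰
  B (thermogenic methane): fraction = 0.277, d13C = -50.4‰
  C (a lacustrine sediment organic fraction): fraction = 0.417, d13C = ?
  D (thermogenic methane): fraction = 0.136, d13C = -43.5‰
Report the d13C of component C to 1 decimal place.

Isotope mass balance: δ_bulk = Σ fᵢ·δᵢ.
-34.3 = 0.170×(-34.3) + 0.277×(-50.4) + 0.417×δ_C + 0.136×(-43.5)
0.417·δ_C = -34.3 − (-25.708) = -8.592
δ_C = -8.592 / 0.417 = -20.60‰

-20.6‰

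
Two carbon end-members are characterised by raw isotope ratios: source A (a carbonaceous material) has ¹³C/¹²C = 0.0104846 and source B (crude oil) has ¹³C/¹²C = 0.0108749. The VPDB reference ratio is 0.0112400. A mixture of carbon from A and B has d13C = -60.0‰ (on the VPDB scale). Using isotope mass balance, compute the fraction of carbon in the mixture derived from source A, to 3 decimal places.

0.792

δ_A = (0.0104846/0.0112400 − 1)×1000 = (0.932794 − 1)×1000 = -67.206‰
δ_B = (0.0108749/0.0112400 − 1)×1000 = (0.967518 − 1)×1000 = -32.482‰
f_A = (δ_mix − δ_B)/(δ_A − δ_B) = (-60.0 − (-32.482))/(-67.206 − (-32.482))
f_A = -27.518 / -34.724 = 0.7925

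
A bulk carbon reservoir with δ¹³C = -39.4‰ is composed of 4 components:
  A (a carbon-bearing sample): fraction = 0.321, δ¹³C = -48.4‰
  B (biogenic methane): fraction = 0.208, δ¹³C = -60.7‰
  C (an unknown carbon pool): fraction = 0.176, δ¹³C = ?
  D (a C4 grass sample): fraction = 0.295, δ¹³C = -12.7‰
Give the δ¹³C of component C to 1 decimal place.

-42.6‰

Isotope mass balance: δ_bulk = Σ fᵢ·δᵢ.
-39.4 = 0.321×(-48.4) + 0.208×(-60.7) + 0.176×δ_C + 0.295×(-12.7)
0.176·δ_C = -39.4 − (-31.909) = -7.491
δ_C = -7.491 / 0.176 = -42.57‰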